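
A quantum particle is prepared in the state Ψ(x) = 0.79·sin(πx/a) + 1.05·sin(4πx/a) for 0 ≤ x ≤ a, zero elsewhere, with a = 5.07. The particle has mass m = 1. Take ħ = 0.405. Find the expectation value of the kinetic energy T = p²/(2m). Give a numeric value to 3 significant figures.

0.333

T = −(ħ²/2m) d²/dx², so ⟨T⟩ = −(ħ²/2m) ∫ Ψ*·Ψ'' dx / ∫|Ψ|² dx; with m = 1.
d²/dx² sin(jπx/a) = −(jπ/a)²·sin(jπx/a); on 0 ≤ x ≤ a, ∫sin²(jπx/a) dx = a/2 and ∫sin(jπx/a)·sin(lπx/a) dx = 0 for j ≠ l, so only diagonal terms survive in ∫|Ψ|² and ∫Ψ·Ψ″; ∫Ψ·Ψ′ dx = [Ψ²/2] between the walls = 0.
State is unnormalized: ∫|Ψ|² dx = 4.3769, and ∫Ψ*·(−ħ²/2m · Ψ'') dx = 1.4579, so ⟨T⟩ = 1.4579 / 4.3769.
⟨T⟩ = 0.33310.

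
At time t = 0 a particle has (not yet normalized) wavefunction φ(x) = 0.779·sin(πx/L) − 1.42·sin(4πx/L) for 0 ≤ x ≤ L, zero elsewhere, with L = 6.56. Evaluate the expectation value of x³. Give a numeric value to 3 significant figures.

69.4

⟨x³⟩ = ∫ x³·|φ|² dx / ∫|φ|² dx (integrals over the domain).
On 0 ≤ x ≤ L (j ≠ l): ∫sin²(jπx/L) dx = L/2, ∫sin(jπx/L)·sin(lπx/L) dx = 0; diagonal moments ∫x·sin²(jπx/L) dx = L²/4, ∫x²·sin²(jπx/L) dx = L³·(1/6 − 1/(4j²π²)); cross terms ∫x·sin(jπx/L)·sin(lπx/L) dx = 0 for j + l even and −4jlL²/(π²(j² − l²)²) for j + l odd, ∫x²·sin(jπx/L)·sin(lπx/L) dx = (−1)^(j+l)·4jlL³/(π²(j² − l²)²); higher powers the same way via product-to-sum and parts.
State is unnormalized: ∫|φ|² dx = 8.6042, and ∫φ*·x³·φ dx = 597.24, so ⟨x³⟩ = 597.24 / 8.6042.
⟨x³⟩ = 69.413.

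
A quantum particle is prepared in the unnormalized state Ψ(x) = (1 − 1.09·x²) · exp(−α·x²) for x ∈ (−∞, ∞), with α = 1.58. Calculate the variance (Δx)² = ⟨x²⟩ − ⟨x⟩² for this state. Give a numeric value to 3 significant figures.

0.0875

Compute ⟨x⟩ and ⟨x²⟩ separately, then (Δx)² = ⟨x²⟩ − ⟨x⟩².
Expand each integrand as polynomial × e^(−2αx²) and use ∫x^(2j)·e^(−2αx²) dx = (2j−1)!!/(4α)^j · √(π/(2α)), odd powers → 0; here √(π/(2α)) = 0.99708.
Normalization: ∫|Ψ|² dx = 0.74213.
⟨x⟩ = 0.0000 and ⟨x²⟩ = 0.087452.
(Δx)² = 0.087452 − (0.0000)² = 0.087452.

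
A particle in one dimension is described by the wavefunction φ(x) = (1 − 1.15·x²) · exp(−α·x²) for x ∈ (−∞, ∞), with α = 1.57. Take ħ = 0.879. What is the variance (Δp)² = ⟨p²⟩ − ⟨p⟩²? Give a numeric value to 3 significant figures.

2.64

Compute ⟨p⟩ and ⟨p²⟩ separately; (Δp)² = ⟨p²⟩ − ⟨p⟩².
Expand each integrand as polynomial × e^(−2αx²) and use ∫x^(2j)·e^(−2αx²) dx = (2j−1)!!/(4α)^j · √(π/(2α)), odd powers → 0; here √(π/(2α)) = 1.0003. Differentiate with the product rule, d/dx e^(−αx²) = −2αx·e^(−αx²).
Normalization: ∫|φ|² dx = 0.73454.
⟨p⟩ = 0.0000 and ⟨p²⟩ = 2.6446.
(Δp)² = 2.6446 − (0.0000)² = 2.6446.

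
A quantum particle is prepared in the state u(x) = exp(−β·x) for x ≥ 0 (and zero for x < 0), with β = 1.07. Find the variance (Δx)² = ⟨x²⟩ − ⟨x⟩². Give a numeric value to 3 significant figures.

0.218

Compute ⟨x⟩ and ⟨x²⟩ separately, then (Δx)² = ⟨x²⟩ − ⟨x⟩².
Every integrand reduces to terms xʲ·e^(−2βx) on [0, ∞); use ∫₀^∞ xʲ·e^(−2βx) dx = j!/(2β)^(j+1).
Normalization: ∫|u|² dx = 0.46729.
⟨x⟩ = 0.46729 and ⟨x²⟩ = 0.43672.
(Δx)² = 0.43672 − (0.46729)² = 0.21836.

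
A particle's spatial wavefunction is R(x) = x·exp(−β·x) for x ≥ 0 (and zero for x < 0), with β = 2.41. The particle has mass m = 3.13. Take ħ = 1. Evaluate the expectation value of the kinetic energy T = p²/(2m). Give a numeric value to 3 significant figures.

0.928

T = −(ħ²/2m) d²/dx², so ⟨T⟩ = −(ħ²/2m) ∫ R*·R'' dx / ∫|R|² dx; with m = 3.13.
Differentiate x·exp(−β·x) with the product rule; every integrand then reduces to terms xʲ·e^(−2βx) on [0, ∞), with ∫₀^∞ xʲ·e^(−2βx) dx = j!/(2β)^(j+1).
State is unnormalized: ∫|R|² dx = 0.017860, and ∫R*·(−ħ²/2m · R'') dx = 0.016571, so ⟨T⟩ = 0.016571 / 0.017860.
⟨T⟩ = 0.92781.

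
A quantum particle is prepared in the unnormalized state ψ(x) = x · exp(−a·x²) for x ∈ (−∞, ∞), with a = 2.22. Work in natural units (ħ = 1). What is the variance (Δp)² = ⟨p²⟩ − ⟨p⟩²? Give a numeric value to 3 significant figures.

6.66

Compute ⟨p⟩ and ⟨p²⟩ separately; (Δp)² = ⟨p²⟩ − ⟨p⟩².
Expand each integrand as polynomial × e^(−2ax²) and use ∫x^(2j)·e^(−2ax²) dx = (2j−1)!!/(4a)^j · √(π/(2a)), odd powers → 0; here √(π/(2a)) = 0.84117. Differentiate with the product rule, d/dx e^(−ax²) = −2ax·e^(−ax²).
Normalization: ∫|ψ|² dx = 0.094726.
⟨p⟩ = 0.0000 and ⟨p²⟩ = 6.6600.
(Δp)² = 6.6600 − (0.0000)² = 6.6600.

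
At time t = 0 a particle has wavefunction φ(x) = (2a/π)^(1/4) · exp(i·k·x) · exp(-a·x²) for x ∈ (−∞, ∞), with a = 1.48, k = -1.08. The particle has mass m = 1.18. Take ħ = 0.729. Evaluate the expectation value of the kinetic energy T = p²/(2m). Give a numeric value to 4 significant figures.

T = −(ħ²/2m) d²/dx², so ⟨T⟩ = −(ħ²/2m) ∫ φ*·φ'' dx; with m = 1.18.
Gaussian moments: ∫x^(2j)·e^(−2ax²) dx = (2j−1)!!/(4a)^j · √(π/(2a)), odd powers integrate to 0; here √(π/(2a)) = 1.0302. Derivatives: φ′ = (ik − 2ax)·φ, φ″ = ((ik − 2ax)² − 2a)·φ; the odd-in-x pieces drop out.
⟨T⟩ = 0.59593.

0.5959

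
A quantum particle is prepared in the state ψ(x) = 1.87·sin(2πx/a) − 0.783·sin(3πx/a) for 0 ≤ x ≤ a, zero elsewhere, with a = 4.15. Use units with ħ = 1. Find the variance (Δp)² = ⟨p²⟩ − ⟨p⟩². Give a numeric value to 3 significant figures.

2.72

Compute ⟨p⟩ and ⟨p²⟩ separately; (Δp)² = ⟨p²⟩ − ⟨p⟩².
d²/dx² sin(jπx/a) = −(jπ/a)²·sin(jπx/a); on 0 ≤ x ≤ a, ∫sin²(jπx/a) dx = a/2 and ∫sin(jπx/a)·sin(lπx/a) dx = 0 for j ≠ l, so only diagonal terms survive in ∫|ψ|² and ∫ψ·ψ″; ∫ψ·ψ′ dx = [ψ²/2] between the walls = 0.
Normalization: ∫|ψ|² dx = 8.5282.
⟨p⟩ = 0.0000 and ⟨p²⟩ = 2.7197.
(Δp)² = 2.7197 − (0.0000)² = 2.7197.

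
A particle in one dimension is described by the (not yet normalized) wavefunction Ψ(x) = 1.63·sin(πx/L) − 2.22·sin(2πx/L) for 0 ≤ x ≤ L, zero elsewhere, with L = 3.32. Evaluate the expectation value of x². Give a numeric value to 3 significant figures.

5.28

⟨x²⟩ = ∫ x²·|Ψ|² dx / ∫|Ψ|² dx (integrals over the domain).
On 0 ≤ x ≤ L (j ≠ l): ∫sin²(jπx/L) dx = L/2, ∫sin(jπx/L)·sin(lπx/L) dx = 0; diagonal moments ∫x·sin²(jπx/L) dx = L²/4, ∫x²·sin²(jπx/L) dx = L³·(1/6 − 1/(4j²π²)); cross terms ∫x·sin(jπx/L)·sin(lπx/L) dx = 0 for j + l even and −4jlL²/(π²(j² − l²)²) for j + l odd, ∫x²·sin(jπx/L)·sin(lπx/L) dx = (−1)^(j+l)·4jlL³/(π²(j² − l²)²); higher powers the same way via product-to-sum and parts.
State is unnormalized: ∫|Ψ|² dx = 12.592, and ∫Ψ*·x²·Ψ dx = 66.511, so ⟨x²⟩ = 66.511 / 12.592.
⟨x²⟩ = 5.2822.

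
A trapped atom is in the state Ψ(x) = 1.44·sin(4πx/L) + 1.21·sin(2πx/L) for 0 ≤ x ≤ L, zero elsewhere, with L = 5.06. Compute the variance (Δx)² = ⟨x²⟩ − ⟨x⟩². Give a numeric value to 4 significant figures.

3.088

Compute ⟨x⟩ and ⟨x²⟩ separately, then (Δx)² = ⟨x²⟩ − ⟨x⟩².
On 0 ≤ x ≤ L (j ≠ l): ∫sin²(jπx/L) dx = L/2, ∫sin(jπx/L)·sin(lπx/L) dx = 0; diagonal moments ∫x·sin²(jπx/L) dx = L²/4, ∫x²·sin²(jπx/L) dx = L³·(1/6 − 1/(4j²π²)); cross terms ∫x·sin(jπx/L)·sin(lπx/L) dx = 0 for j + l even and −4jlL²/(π²(j² − l²)²) for j + l odd, ∫x²·sin(jπx/L)·sin(lπx/L) dx = (−1)^(j+l)·4jlL³/(π²(j² − l²)²); higher powers the same way via product-to-sum and parts.
Normalization: ∫|Ψ|² dx = 8.9504.
⟨x⟩ = 2.5300 and ⟨x²⟩ = 9.4885.
(Δx)² = 9.4885 − (2.5300)² = 3.0876.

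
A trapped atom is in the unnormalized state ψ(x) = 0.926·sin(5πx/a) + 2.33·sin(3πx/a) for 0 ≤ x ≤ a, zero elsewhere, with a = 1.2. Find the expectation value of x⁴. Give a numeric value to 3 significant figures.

⟨x⁴⟩ = ∫ x⁴·|ψ|² dx / ∫|ψ|² dx (integrals over the domain).
On 0 ≤ x ≤ a (j ≠ l): ∫sin²(jπx/a) dx = a/2, ∫sin(jπx/a)·sin(lπx/a) dx = 0; diagonal moments ∫x·sin²(jπx/a) dx = a²/4, ∫x²·sin²(jπx/a) dx = a³·(1/6 − 1/(4j²π²)); cross terms ∫x·sin(jπx/a)·sin(lπx/a) dx = 0 for j + l even and −4jla²/(π²(j² − l²)²) for j + l odd, ∫x²·sin(jπx/a)·sin(lπx/a) dx = (−1)^(j+l)·4jla³/(π²(j² − l²)²); higher powers the same way via product-to-sum and parts.
State is unnormalized: ∫|ψ|² dx = 3.7718, and ∫ψ*·x⁴·ψ dx = 1.9128, so ⟨x⁴⟩ = 1.9128 / 3.7718.
⟨x⁴⟩ = 0.50713.

0.507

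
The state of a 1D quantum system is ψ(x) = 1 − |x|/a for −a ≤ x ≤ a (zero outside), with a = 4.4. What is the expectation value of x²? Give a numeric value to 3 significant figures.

⟨x²⟩ = ∫ x²·|ψ|² dx / ∫|ψ|² dx (integrals over the domain).
ψ is even, so ∫ over [−a, a] = 2∫₀ᵃ with ψ = 1 − x/a there: ∫₀ᵃ (1 − x/a)² dx = a/3, ∫₀ᵃ x²(1 − x/a)² dx = a³/30, ∫₀ᵃ x⁴(1 − x/a)² dx = a⁵/105.
State is unnormalized: ∫|ψ|² dx = 2.9333, and ∫ψ*·x²·ψ dx = 5.6789, so ⟨x²⟩ = 5.6789 / 2.9333.
⟨x²⟩ = 1.9360.

1.94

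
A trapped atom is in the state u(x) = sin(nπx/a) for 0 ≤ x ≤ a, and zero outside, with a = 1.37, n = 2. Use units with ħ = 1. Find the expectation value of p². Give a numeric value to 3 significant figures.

p² u = −ħ² d²u/dx²; ⟨p²⟩ = −ħ² ∫ u*·u'' dx / ∫|u|² dx.
d/dx sin(nπx/a) = (nπ/a)·cos(nπx/a) and d²/dx² sin(nπx/a) = −(nπ/a)²·sin(nπx/a); on 0 ≤ x ≤ a, ∫sin²(nπx/a) dx = a/2 and ∫sin(nπx/a)·cos(nπx/a) dx = 0.
State is unnormalized: ∫|u|² dx = 0.68500, and ∫u*·(−ħ² u'') dx = 14.408, so ⟨p²⟩ = 14.408 / 0.68500.
⟨p²⟩ = 21.034.

21.0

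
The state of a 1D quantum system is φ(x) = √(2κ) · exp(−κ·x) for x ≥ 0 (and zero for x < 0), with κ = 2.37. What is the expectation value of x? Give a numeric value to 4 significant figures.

0.2110

⟨x⟩ = ∫ x·|φ|² dx (integrals over the domain).
Every integrand reduces to terms xʲ·e^(−2κx) on [0, ∞); use ∫₀^∞ xʲ·e^(−2κx) dx = j!/(2κ)^(j+1).
⟨x⟩ = 0.21097.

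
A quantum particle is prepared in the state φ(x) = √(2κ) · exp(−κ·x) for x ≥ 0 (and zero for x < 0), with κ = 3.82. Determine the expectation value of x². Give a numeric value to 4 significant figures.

⟨x²⟩ = ∫ x²·|φ|² dx (integrals over the domain).
Every integrand reduces to terms xʲ·e^(−2κx) on [0, ∞); use ∫₀^∞ xʲ·e^(−2κx) dx = j!/(2κ)^(j+1).
⟨x²⟩ = 0.034264.

0.03426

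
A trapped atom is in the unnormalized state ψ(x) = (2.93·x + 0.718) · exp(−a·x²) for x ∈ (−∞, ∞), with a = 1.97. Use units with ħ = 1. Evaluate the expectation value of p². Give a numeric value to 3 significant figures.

4.64

p² ψ = −ħ² d²ψ/dx²; ⟨p²⟩ = −ħ² ∫ ψ*·ψ'' dx / ∫|ψ|² dx.
Expand each integrand as polynomial × e^(−2ax²) and use ∫x^(2j)·e^(−2ax²) dx = (2j−1)!!/(4a)^j · √(π/(2a)), odd powers → 0; here √(π/(2a)) = 0.89295. Differentiate with the product rule, d/dx e^(−ax²) = −2ax·e^(−ax²).
State is unnormalized: ∫|ψ|² dx = 1.4332, and ∫ψ*·(−ħ² ψ'') dx = 6.6563, so ⟨p²⟩ = 6.6563 / 1.4332.
⟨p²⟩ = 4.6445.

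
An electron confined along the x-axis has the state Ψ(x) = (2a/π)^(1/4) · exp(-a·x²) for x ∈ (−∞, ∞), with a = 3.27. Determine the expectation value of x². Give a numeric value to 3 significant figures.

0.0765

⟨x²⟩ = ∫ x²·|Ψ|² dx (integrals over the domain).
Gaussian moments: ∫x^(2j)·e^(−2ax²) dx = (2j−1)!!/(4a)^j · √(π/(2a)), odd powers integrate to 0; here √(π/(2a)) = 0.69308.
⟨x²⟩ = 0.076453.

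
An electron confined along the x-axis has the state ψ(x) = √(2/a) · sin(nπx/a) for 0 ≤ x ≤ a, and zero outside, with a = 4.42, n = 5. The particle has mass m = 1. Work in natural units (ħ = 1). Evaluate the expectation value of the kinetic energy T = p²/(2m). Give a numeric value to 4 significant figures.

T = −(ħ²/2m) d²/dx², so ⟨T⟩ = −(ħ²/2m) ∫ ψ*·ψ'' dx; with m = 1.
d/dx sin(nπx/a) = (nπ/a)·cos(nπx/a) and d²/dx² sin(nπx/a) = −(nπ/a)²·sin(nπx/a); on 0 ≤ x ≤ a, ∫sin²(nπx/a) dx = a/2 and ∫sin(nπx/a)·cos(nπx/a) dx = 0.
⟨T⟩ = 6.3149.

6.315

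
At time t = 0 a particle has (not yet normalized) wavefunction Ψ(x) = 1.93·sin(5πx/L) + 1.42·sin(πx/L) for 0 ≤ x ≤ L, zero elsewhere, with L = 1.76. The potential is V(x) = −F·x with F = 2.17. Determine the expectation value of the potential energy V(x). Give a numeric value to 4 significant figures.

-1.910

⟨V⟩ = ∫ V(x)·|Ψ|² dx / ∫|Ψ|² dx.
On 0 ≤ x ≤ L (j ≠ l): ∫sin²(jπx/L) dx = L/2, ∫sin(jπx/L)·sin(lπx/L) dx = 0; diagonal moments ∫x·sin²(jπx/L) dx = L²/4, ∫x²·sin²(jπx/L) dx = L³·(1/6 − 1/(4j²π²)); cross terms ∫x·sin(jπx/L)·sin(lπx/L) dx = 0 for j + l even and −4jlL²/(π²(j² − l²)²) for j + l odd, ∫x²·sin(jπx/L)·sin(lπx/L) dx = (−1)^(j+l)·4jlL³/(π²(j² − l²)²); higher powers the same way via product-to-sum and parts.
State is unnormalized: ∫|Ψ|² dx = 5.0523, and ∫Ψ*·V(x)·Ψ dx = -9.6480, so ⟨V⟩ = -9.6480 / 5.0523.
⟨V⟩ = -1.9096.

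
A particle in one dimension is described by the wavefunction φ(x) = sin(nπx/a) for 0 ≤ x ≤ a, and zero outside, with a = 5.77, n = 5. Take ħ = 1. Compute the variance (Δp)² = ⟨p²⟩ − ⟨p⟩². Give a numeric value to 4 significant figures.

Compute ⟨p⟩ and ⟨p²⟩ separately; (Δp)² = ⟨p²⟩ − ⟨p⟩².
d/dx sin(nπx/a) = (nπ/a)·cos(nπx/a) and d²/dx² sin(nπx/a) = −(nπ/a)²·sin(nπx/a); on 0 ≤ x ≤ a, ∫sin²(nπx/a) dx = a/2 and ∫sin(nπx/a)·cos(nπx/a) dx = 0.
Normalization: ∫|φ|² dx = 2.8850.
⟨p⟩ = 0.0000 and ⟨p²⟩ = 7.4112.
(Δp)² = 7.4112 − (0.0000)² = 7.4112.

7.411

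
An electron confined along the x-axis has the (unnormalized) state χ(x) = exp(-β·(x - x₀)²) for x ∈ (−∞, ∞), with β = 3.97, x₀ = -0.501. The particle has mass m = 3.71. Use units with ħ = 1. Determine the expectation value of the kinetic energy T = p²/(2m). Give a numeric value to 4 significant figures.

T = −(ħ²/2m) d²/dx², so ⟨T⟩ = −(ħ²/2m) ∫ χ*·χ'' dx / ∫|χ|² dx; with m = 3.71.
Gaussian moments (u = x − x₀): ∫u^(2j)·e^(−2βu²) du = (2j−1)!!/(4β)^j · √(π/(2β)), odd powers integrate to 0; here √(π/(2β)) = 0.62902. Derivatives: d/dx e^(−βu²) = −2βu·e^(−βu²), d²/dx² e^(−βu²) = (4β²u² − 2β)·e^(−βu²).
State is unnormalized: ∫|χ|² dx = 0.62902, and ∫χ*·(−ħ²/2m · χ'') dx = 0.33655, so ⟨T⟩ = 0.33655 / 0.62902.
⟨T⟩ = 0.53504.

0.5350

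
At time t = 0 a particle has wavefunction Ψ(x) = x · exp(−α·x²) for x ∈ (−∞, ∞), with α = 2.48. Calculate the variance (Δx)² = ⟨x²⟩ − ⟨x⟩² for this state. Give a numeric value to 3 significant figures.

Compute ⟨x⟩ and ⟨x²⟩ separately, then (Δx)² = ⟨x²⟩ − ⟨x⟩².
Expand each integrand as polynomial × e^(−2αx²) and use ∫x^(2j)·e^(−2αx²) dx = (2j−1)!!/(4α)^j · √(π/(2α)), odd powers → 0; here √(π/(2α)) = 0.79586.
Normalization: ∫|Ψ|² dx = 0.080227.
⟨x⟩ = 0.0000 and ⟨x²⟩ = 0.30242.
(Δx)² = 0.30242 − (0.0000)² = 0.30242.

0.302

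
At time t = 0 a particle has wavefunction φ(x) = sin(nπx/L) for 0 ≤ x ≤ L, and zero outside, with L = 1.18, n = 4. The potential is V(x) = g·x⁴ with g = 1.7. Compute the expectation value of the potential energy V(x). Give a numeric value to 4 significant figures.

0.6385

⟨V⟩ = ∫ V(x)·|φ|² dx / ∫|φ|² dx.
With sin²θ = (1 − cos2θ)/2 on 0 ≤ x ≤ L: ∫sin²(nπx/L) dx = L/2, ∫x·sin²(nπx/L) dx = L²/4, ∫x²·sin²(nπx/L) dx = L³·(1/6 − 1/(4n²π²)); higher powers xᵏ the same way, integrating xᵏ·cos(2nπx/L) by parts.
State is unnormalized: ∫|φ|² dx = 0.59000, and ∫φ*·V(x)·φ dx = 0.37672, so ⟨V⟩ = 0.37672 / 0.59000.
⟨V⟩ = 0.63851.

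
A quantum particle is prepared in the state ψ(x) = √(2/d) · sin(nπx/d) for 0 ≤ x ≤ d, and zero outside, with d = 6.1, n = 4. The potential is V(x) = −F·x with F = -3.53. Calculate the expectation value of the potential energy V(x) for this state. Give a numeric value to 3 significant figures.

⟨V⟩ = ∫ V(x)·|ψ|² dx.
With sin²θ = (1 − cos2θ)/2 on 0 ≤ x ≤ d: ∫sin²(nπx/d) dx = d/2, ∫x·sin²(nπx/d) dx = d²/4, ∫x²·sin²(nπx/d) dx = d³·(1/6 − 1/(4n²π²)); higher powers xᵏ the same way, integrating xᵏ·cos(2nπx/d) by parts.
⟨V⟩ = 10.767.

10.8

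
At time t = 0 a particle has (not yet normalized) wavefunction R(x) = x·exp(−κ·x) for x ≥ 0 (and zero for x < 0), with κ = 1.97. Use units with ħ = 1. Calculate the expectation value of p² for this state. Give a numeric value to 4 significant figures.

3.881

p² R = −ħ² d²R/dx²; ⟨p²⟩ = −ħ² ∫ R*·R'' dx / ∫|R|² dx.
Differentiate x·exp(−κ·x) with the product rule; every integrand then reduces to terms xʲ·e^(−2κx) on [0, ∞), with ∫₀^∞ xʲ·e^(−2κx) dx = j!/(2κ)^(j+1).
State is unnormalized: ∫|R|² dx = 0.032700, and ∫R*·(−ħ² R'') dx = 0.12690, so ⟨p²⟩ = 0.12690 / 0.032700.
⟨p²⟩ = 3.8809.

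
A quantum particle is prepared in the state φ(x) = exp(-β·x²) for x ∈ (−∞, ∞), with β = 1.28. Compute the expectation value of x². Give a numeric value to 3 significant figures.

0.195

⟨x²⟩ = ∫ x²·|φ|² dx / ∫|φ|² dx (integrals over the domain).
Gaussian moments: ∫x^(2j)·e^(−2βx²) dx = (2j−1)!!/(4β)^j · √(π/(2β)), odd powers integrate to 0; here √(π/(2β)) = 1.1078.
State is unnormalized: ∫|φ|² dx = 1.1078, and ∫φ*·x²·φ dx = 0.21636, so ⟨x²⟩ = 0.21636 / 1.1078.
⟨x²⟩ = 0.19531.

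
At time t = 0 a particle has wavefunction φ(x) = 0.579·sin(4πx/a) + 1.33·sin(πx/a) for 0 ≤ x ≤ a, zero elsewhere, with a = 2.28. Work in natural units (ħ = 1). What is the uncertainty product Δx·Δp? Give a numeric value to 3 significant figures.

1.16

Δx = √(⟨x²⟩−⟨x⟩²), Δp = √(⟨p²⟩−⟨p⟩²).
On 0 ≤ x ≤ a (j ≠ l): ∫sin²(jπx/a) dx = a/2, ∫sin(jπx/a)·sin(lπx/a) dx = 0; diagonal moments ∫x·sin²(jπx/a) dx = a²/4, ∫x²·sin²(jπx/a) dx = a³·(1/6 − 1/(4j²π²)); cross terms ∫x·sin(jπx/a)·sin(lπx/a) dx = 0 for j + l even and −4jla²/(π²(j² − l²)²) for j + l odd, ∫x²·sin(jπx/a)·sin(lπx/a) dx = (−1)^(j+l)·4jla³/(π²(j² − l²)²); higher powers the same way via product-to-sum and parts. d²/dx² sin(jπx/a) = −(jπ/a)²·sin(jπx/a); on 0 ≤ x ≤ a, ∫sin²(jπx/a) dx = a/2 and ∫sin(jπx/a)·sin(lπx/a) dx = 0 for j ≠ l, so only diagonal terms survive in ∫|φ|² and ∫φ·φ″; ∫φ·φ′ dx = [φ²/2] between the walls = 0.
Normalization: ∫|φ|² dx = 2.3987.
⟨x⟩ = 1.1160, ⟨x²⟩ = 1.4540 ⇒ Δx = 0.45673.
⟨p⟩ = 0.0000, ⟨p²⟩ = 6.4359 ⇒ Δp = 2.5369.
Δx·Δp = 1.1587.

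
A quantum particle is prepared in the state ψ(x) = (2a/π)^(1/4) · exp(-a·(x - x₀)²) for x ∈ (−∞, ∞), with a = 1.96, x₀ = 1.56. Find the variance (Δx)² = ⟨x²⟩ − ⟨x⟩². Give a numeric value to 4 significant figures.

0.1276

Compute ⟨x⟩ and ⟨x²⟩ separately, then (Δx)² = ⟨x²⟩ − ⟨x⟩².
Gaussian moments (u = x − x₀): ∫u^(2j)·e^(−2au²) du = (2j−1)!!/(4a)^j · √(π/(2a)), odd powers integrate to 0; here √(π/(2a)) = 0.89522.
⟨x⟩ = 1.5600 and ⟨x²⟩ = 2.5612.
(Δx)² = 2.5612 − (1.5600)² = 0.12755.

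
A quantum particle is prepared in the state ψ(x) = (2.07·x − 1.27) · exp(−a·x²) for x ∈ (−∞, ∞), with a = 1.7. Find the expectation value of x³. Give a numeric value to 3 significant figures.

⟨x³⟩ = ∫ x³·|ψ|² dx / ∫|ψ|² dx (integrals over the domain).
Expand each integrand as polynomial × e^(−2ax²) and use ∫x^(2j)·e^(−2ax²) dx = (2j−1)!!/(4a)^j · √(π/(2a)), odd powers → 0; here √(π/(2a)) = 0.96125.
State is unnormalized: ∫|ψ|² dx = 2.1561, and ∫ψ*·x³·ψ dx = -0.32790, so ⟨x³⟩ = -0.32790 / 2.1561.
⟨x³⟩ = -0.15208.

-0.152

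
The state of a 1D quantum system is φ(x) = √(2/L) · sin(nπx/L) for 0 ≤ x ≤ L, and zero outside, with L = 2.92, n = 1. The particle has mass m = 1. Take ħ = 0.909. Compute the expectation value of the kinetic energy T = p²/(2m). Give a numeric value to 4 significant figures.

T = −(ħ²/2m) d²/dx², so ⟨T⟩ = −(ħ²/2m) ∫ φ*·φ'' dx; with m = 1.
d/dx sin(nπx/L) = (nπ/L)·cos(nπx/L) and d²/dx² sin(nπx/L) = −(nπ/L)²·sin(nπx/L); on 0 ≤ x ≤ L, ∫sin²(nπx/L) dx = L/2 and ∫sin(nπx/L)·cos(nπx/L) dx = 0.
⟨T⟩ = 0.47822.

0.4782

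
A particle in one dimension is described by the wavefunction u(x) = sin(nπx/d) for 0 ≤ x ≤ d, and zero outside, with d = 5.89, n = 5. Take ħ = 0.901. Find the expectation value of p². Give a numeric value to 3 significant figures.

p² u = −ħ² d²u/dx²; ⟨p²⟩ = −ħ² ∫ u*·u'' dx / ∫|u|² dx.
d/dx sin(nπx/d) = (nπ/d)·cos(nπx/d) and d²/dx² sin(nπx/d) = −(nπ/d)²·sin(nπx/d); on 0 ≤ x ≤ d, ∫sin²(nπx/d) dx = d/2 and ∫sin(nπx/d)·cos(nπx/d) dx = 0.
State is unnormalized: ∫|u|² dx = 2.9450, and ∫u*·(−ħ² u'') dx = 17.004, so ⟨p²⟩ = 17.004 / 2.9450.
⟨p²⟩ = 5.7738.

5.77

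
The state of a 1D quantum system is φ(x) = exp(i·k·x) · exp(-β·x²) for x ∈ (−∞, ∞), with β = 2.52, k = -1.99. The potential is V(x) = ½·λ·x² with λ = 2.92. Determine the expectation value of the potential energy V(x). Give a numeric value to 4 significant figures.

⟨V⟩ = ∫ V(x)·|φ|² dx / ∫|φ|² dx.
Gaussian moments: ∫x^(2j)·e^(−2βx²) dx = (2j−1)!!/(4β)^j · √(π/(2β)), odd powers integrate to 0; here √(π/(2β)) = 0.78951.
State is unnormalized: ∫|φ|² dx = 0.78951, and ∫φ*·V(x)·φ dx = 0.11435, so ⟨V⟩ = 0.11435 / 0.78951.
⟨V⟩ = 0.14484.

0.1448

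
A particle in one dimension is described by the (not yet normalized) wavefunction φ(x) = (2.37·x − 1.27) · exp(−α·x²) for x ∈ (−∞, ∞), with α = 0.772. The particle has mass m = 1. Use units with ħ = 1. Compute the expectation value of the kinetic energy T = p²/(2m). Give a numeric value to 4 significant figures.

0.7952

T = −(ħ²/2m) d²/dx², so ⟨T⟩ = −(ħ²/2m) ∫ φ*·φ'' dx / ∫|φ|² dx; with m = 1.
Expand each integrand as polynomial × e^(−2αx²) and use ∫x^(2j)·e^(−2αx²) dx = (2j−1)!!/(4α)^j · √(π/(2α)), odd powers → 0; here √(π/(2α)) = 1.4264. Differentiate with the product rule, d/dx e^(−αx²) = −2αx·e^(−αx²).
State is unnormalized: ∫|φ|² dx = 4.8953, and ∫φ*·(−ħ²/2m · φ'') dx = 3.8926, so ⟨T⟩ = 3.8926 / 4.8953.
⟨T⟩ = 0.79518.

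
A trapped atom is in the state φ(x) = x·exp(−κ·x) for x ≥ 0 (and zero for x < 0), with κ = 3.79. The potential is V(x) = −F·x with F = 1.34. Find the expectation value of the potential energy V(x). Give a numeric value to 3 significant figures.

-0.530

⟨V⟩ = ∫ V(x)·|φ|² dx / ∫|φ|² dx.
Every integrand reduces to terms xʲ·e^(−2κx) on [0, ∞); use ∫₀^∞ xʲ·e^(−2κx) dx = j!/(2κ)^(j+1).
State is unnormalized: ∫|φ|² dx = 0.0045922, and ∫φ*·V(x)·φ dx = -0.0024355, so ⟨V⟩ = -0.0024355 / 0.0045922.
⟨V⟩ = -0.53034.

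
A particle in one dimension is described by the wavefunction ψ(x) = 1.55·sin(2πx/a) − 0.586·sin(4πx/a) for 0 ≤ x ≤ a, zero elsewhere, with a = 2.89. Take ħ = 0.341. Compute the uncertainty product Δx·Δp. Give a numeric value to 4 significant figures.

0.5153

Δx = √(⟨x²⟩−⟨x⟩²), Δp = √(⟨p²⟩−⟨p⟩²).
On 0 ≤ x ≤ a (j ≠ l): ∫sin²(jπx/a) dx = a/2, ∫sin(jπx/a)·sin(lπx/a) dx = 0; diagonal moments ∫x·sin²(jπx/a) dx = a²/4, ∫x²·sin²(jπx/a) dx = a³·(1/6 − 1/(4j²π²)); cross terms ∫x·sin(jπx/a)·sin(lπx/a) dx = 0 for j + l even and −4jla²/(π²(j² − l²)²) for j + l odd, ∫x²·sin(jπx/a)·sin(lπx/a) dx = (−1)^(j+l)·4jla³/(π²(j² − l²)²); higher powers the same way via product-to-sum and parts. d²/dx² sin(jπx/a) = −(jπ/a)²·sin(jπx/a); on 0 ≤ x ≤ a, ∫sin²(jπx/a) dx = a/2 and ∫sin(jπx/a)·sin(lπx/a) dx = 0 for j ≠ l, so only diagonal terms survive in ∫|ψ|² and ∫ψ·ψ″; ∫ψ·ψ′ dx = [ψ²/2] between the walls = 0.
Normalization: ∫|ψ|² dx = 3.9678.
⟨x⟩ = 1.4450, ⟨x²⟩ = 2.4394 ⇒ Δx = 0.59273.
⟨p⟩ = 0.0000, ⟨p²⟩ = 0.75584 ⇒ Δp = 0.86939.
Δx·Δp = 0.51531.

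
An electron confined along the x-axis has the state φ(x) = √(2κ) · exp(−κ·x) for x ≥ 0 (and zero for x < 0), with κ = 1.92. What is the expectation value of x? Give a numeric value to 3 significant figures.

⟨x⟩ = ∫ x·|φ|² dx (integrals over the domain).
Every integrand reduces to terms xʲ·e^(−2κx) on [0, ∞); use ∫₀^∞ xʲ·e^(−2κx) dx = j!/(2κ)^(j+1).
⟨x⟩ = 0.26042.

0.260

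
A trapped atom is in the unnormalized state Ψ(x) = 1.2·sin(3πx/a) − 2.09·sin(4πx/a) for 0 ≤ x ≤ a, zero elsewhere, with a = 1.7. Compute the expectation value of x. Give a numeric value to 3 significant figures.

1.14

⟨x⟩ = ∫ x·|Ψ|² dx / ∫|Ψ|² dx (integrals over the domain).
On 0 ≤ x ≤ a (j ≠ l): ∫sin²(jπx/a) dx = a/2, ∫sin(jπx/a)·sin(lπx/a) dx = 0; diagonal moments ∫x·sin²(jπx/a) dx = a²/4, ∫x²·sin²(jπx/a) dx = a³·(1/6 − 1/(4j²π²)); cross terms ∫x·sin(jπx/a)·sin(lπx/a) dx = 0 for j + l even and −4jla²/(π²(j² − l²)²) for j + l odd, ∫x²·sin(jπx/a)·sin(lπx/a) dx = (−1)^(j+l)·4jla³/(π²(j² − l²)²); higher powers the same way via product-to-sum and parts.
State is unnormalized: ∫|Ψ|² dx = 4.9369, and ∫Ψ*·x·Ψ dx = 5.6352, so ⟨x⟩ = 5.6352 / 4.9369.
⟨x⟩ = 1.1414.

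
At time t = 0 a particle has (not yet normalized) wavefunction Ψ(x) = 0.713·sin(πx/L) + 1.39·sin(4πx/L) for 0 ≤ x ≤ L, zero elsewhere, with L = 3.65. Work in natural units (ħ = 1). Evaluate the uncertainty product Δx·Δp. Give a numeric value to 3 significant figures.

2.99

Δx = √(⟨x²⟩−⟨x⟩²), Δp = √(⟨p²⟩−⟨p⟩²).
On 0 ≤ x ≤ L (j ≠ l): ∫sin²(jπx/L) dx = L/2, ∫sin(jπx/L)·sin(lπx/L) dx = 0; diagonal moments ∫x·sin²(jπx/L) dx = L²/4, ∫x²·sin²(jπx/L) dx = L³·(1/6 − 1/(4j²π²)); cross terms ∫x·sin(jπx/L)·sin(lπx/L) dx = 0 for j + l even and −4jlL²/(π²(j² − l²)²) for j + l odd, ∫x²·sin(jπx/L)·sin(lπx/L) dx = (−1)^(j+l)·4jlL³/(π²(j² − l²)²); higher powers the same way via product-to-sum and parts. d²/dx² sin(jπx/L) = −(jπ/L)²·sin(jπx/L); on 0 ≤ x ≤ L, ∫sin²(jπx/L) dx = L/2 and ∫sin(jπx/L)·sin(lπx/L) dx = 0 for j ≠ l, so only diagonal terms survive in ∫|Ψ|² and ∫Ψ·Ψ″; ∫Ψ·Ψ′ dx = [Ψ²/2] between the walls = 0.
Normalization: ∫|Ψ|² dx = 4.4539.
⟨x⟩ = 1.7823, ⟨x²⟩ = 4.1109 ⇒ Δx = 0.96664.
⟨p⟩ = 0.0000, ⟨p²⟩ = 9.5384 ⇒ Δp = 3.0884.
Δx·Δp = 2.9854.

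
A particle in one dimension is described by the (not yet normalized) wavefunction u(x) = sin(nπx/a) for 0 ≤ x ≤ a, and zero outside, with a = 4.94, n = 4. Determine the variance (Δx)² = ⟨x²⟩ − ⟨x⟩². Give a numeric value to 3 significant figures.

Compute ⟨x⟩ and ⟨x²⟩ separately, then (Δx)² = ⟨x²⟩ − ⟨x⟩².
With sin²θ = (1 − cos2θ)/2 on 0 ≤ x ≤ a: ∫sin²(nπx/a) dx = a/2, ∫x·sin²(nπx/a) dx = a²/4, ∫x²·sin²(nπx/a) dx = a³·(1/6 − 1/(4n²π²)); higher powers xᵏ the same way, integrating xᵏ·cos(2nπx/a) by parts.
Normalization: ∫|u|² dx = 2.4700.
⟨x⟩ = 2.4700 and ⟨x²⟩ = 8.0573.
(Δx)² = 8.0573 − (2.4700)² = 1.9564.

1.96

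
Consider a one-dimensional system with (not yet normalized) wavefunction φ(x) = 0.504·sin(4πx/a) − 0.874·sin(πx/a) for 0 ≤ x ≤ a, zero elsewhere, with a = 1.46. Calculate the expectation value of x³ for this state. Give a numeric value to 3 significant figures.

0.652

⟨x³⟩ = ∫ x³·|φ|² dx / ∫|φ|² dx (integrals over the domain).
On 0 ≤ x ≤ a (j ≠ l): ∫sin²(jπx/a) dx = a/2, ∫sin(jπx/a)·sin(lπx/a) dx = 0; diagonal moments ∫x·sin²(jπx/a) dx = a²/4, ∫x²·sin²(jπx/a) dx = a³·(1/6 − 1/(4j²π²)); cross terms ∫x·sin(jπx/a)·sin(lπx/a) dx = 0 for j + l even and −4jla²/(π²(j² − l²)²) for j + l odd, ∫x²·sin(jπx/a)·sin(lπx/a) dx = (−1)^(j+l)·4jla³/(π²(j² − l²)²); higher powers the same way via product-to-sum and parts.
State is unnormalized: ∫|φ|² dx = 0.74306, and ∫φ*·x³·φ dx = 0.48412, so ⟨x³⟩ = 0.48412 / 0.74306.
⟨x³⟩ = 0.65153.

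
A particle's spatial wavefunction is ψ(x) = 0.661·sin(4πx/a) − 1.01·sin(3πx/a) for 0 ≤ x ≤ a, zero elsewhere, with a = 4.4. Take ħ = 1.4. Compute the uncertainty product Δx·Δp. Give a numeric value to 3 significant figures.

3.12

Δx = √(⟨x²⟩−⟨x⟩²), Δp = √(⟨p²⟩−⟨p⟩²).
On 0 ≤ x ≤ a (j ≠ l): ∫sin²(jπx/a) dx = a/2, ∫sin(jπx/a)·sin(lπx/a) dx = 0; diagonal moments ∫x·sin²(jπx/a) dx = a²/4, ∫x²·sin²(jπx/a) dx = a³·(1/6 − 1/(4j²π²)); cross terms ∫x·sin(jπx/a)·sin(lπx/a) dx = 0 for j + l even and −4jla²/(π²(j² − l²)²) for j + l odd, ∫x²·sin(jπx/a)·sin(lπx/a) dx = (−1)^(j+l)·4jla³/(π²(j² − l²)²); higher powers the same way via product-to-sum and parts. d²/dx² sin(jπx/a) = −(jπ/a)²·sin(jπx/a); on 0 ≤ x ≤ a, ∫sin²(jπx/a) dx = a/2 and ∫sin(jπx/a)·sin(lπx/a) dx = 0 for j ≠ l, so only diagonal terms survive in ∫|ψ|² and ∫ψ·ψ″; ∫ψ·ψ′ dx = [ψ²/2] between the walls = 0.
Normalization: ∫|ψ|² dx = 3.2054.
⟨x⟩ = 3.0004, ⟨x²⟩ = 9.8805 ⇒ Δx = 0.93701.
⟨p⟩ = 0.0000, ⟨p²⟩ = 11.090 ⇒ Δp = 3.3302.
Δx·Δp = 3.1204.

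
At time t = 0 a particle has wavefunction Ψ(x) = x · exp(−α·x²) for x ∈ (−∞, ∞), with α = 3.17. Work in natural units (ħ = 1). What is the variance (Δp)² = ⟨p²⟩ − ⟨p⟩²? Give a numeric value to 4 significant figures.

9.510

Compute ⟨p⟩ and ⟨p²⟩ separately; (Δp)² = ⟨p²⟩ − ⟨p⟩².
Expand each integrand as polynomial × e^(−2αx²) and use ∫x^(2j)·e^(−2αx²) dx = (2j−1)!!/(4α)^j · √(π/(2α)), odd powers → 0; here √(π/(2α)) = 0.70393. Differentiate with the product rule, d/dx e^(−αx²) = −2αx·e^(−αx²).
Normalization: ∫|Ψ|² dx = 0.055515.
⟨p⟩ = 0.0000 and ⟨p²⟩ = 9.5100.
(Δp)² = 9.5100 − (0.0000)² = 9.5100.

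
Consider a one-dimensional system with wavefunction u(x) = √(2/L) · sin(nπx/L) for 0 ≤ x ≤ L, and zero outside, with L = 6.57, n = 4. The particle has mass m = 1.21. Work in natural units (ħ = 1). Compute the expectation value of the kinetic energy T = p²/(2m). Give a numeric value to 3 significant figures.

T = −(ħ²/2m) d²/dx², so ⟨T⟩ = −(ħ²/2m) ∫ u*·u'' dx; with m = 1.21.
d/dx sin(nπx/L) = (nπ/L)·cos(nπx/L) and d²/dx² sin(nπx/L) = −(nπ/L)²·sin(nπx/L); on 0 ≤ x ≤ L, ∫sin²(nπx/L) dx = L/2 and ∫sin(nπx/L)·cos(nπx/L) dx = 0.
⟨T⟩ = 1.5117.

1.51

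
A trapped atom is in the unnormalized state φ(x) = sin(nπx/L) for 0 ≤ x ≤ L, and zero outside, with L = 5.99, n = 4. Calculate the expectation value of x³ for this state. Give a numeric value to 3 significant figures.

52.7

⟨x³⟩ = ∫ x³·|φ|² dx / ∫|φ|² dx (integrals over the domain).
With sin²θ = (1 − cos2θ)/2 on 0 ≤ x ≤ L: ∫sin²(nπx/L) dx = L/2, ∫x·sin²(nπx/L) dx = L²/4, ∫x²·sin²(nπx/L) dx = L³·(1/6 − 1/(4n²π²)); higher powers xᵏ the same way, integrating xᵏ·cos(2nπx/L) by parts.
State is unnormalized: ∫|φ|² dx = 2.9950, and ∫φ*·x³·φ dx = 157.87, so ⟨x³⟩ = 157.87 / 2.9950.
⟨x³⟩ = 52.710.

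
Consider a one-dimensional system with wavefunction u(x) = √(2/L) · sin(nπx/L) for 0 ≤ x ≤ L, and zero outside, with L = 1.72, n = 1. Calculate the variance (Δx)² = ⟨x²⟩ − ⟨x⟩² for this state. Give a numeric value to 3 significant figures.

0.0967

Compute ⟨x⟩ and ⟨x²⟩ separately, then (Δx)² = ⟨x²⟩ − ⟨x⟩².
With sin²θ = (1 − cos2θ)/2 on 0 ≤ x ≤ L: ∫sin²(nπx/L) dx = L/2, ∫x·sin²(nπx/L) dx = L²/4, ∫x²·sin²(nπx/L) dx = L³·(1/6 − 1/(4n²π²)); higher powers xᵏ the same way, integrating xᵏ·cos(2nπx/L) by parts.
⟨x⟩ = 0.86000 and ⟨x²⟩ = 0.83626.
(Δx)² = 0.83626 − (0.86000)² = 0.096659.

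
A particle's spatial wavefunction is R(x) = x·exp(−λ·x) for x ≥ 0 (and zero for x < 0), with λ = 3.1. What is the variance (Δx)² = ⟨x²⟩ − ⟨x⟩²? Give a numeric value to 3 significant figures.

0.0780

Compute ⟨x⟩ and ⟨x²⟩ separately, then (Δx)² = ⟨x²⟩ − ⟨x⟩².
Every integrand reduces to terms xʲ·e^(−2λx) on [0, ∞); use ∫₀^∞ xʲ·e^(−2λx) dx = j!/(2λ)^(j+1).
Normalization: ∫|R|² dx = 0.0083918.
⟨x⟩ = 0.48387 and ⟨x²⟩ = 0.31217.
(Δx)² = 0.31217 − (0.48387)² = 0.078044.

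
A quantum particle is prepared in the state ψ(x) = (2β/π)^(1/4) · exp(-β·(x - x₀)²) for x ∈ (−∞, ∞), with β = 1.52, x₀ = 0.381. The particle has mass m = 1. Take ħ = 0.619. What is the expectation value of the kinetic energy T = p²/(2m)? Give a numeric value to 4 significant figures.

0.2912

T = −(ħ²/2m) d²/dx², so ⟨T⟩ = −(ħ²/2m) ∫ ψ*·ψ'' dx; with m = 1.
Gaussian moments (u = x − x₀): ∫u^(2j)·e^(−2βu²) du = (2j−1)!!/(4β)^j · √(π/(2β)), odd powers integrate to 0; here √(π/(2β)) = 1.0166. Derivatives: d/dx e^(−βu²) = −2βu·e^(−βu²), d²/dx² e^(−βu²) = (4β²u² − 2β)·e^(−βu²).
⟨T⟩ = 0.29120.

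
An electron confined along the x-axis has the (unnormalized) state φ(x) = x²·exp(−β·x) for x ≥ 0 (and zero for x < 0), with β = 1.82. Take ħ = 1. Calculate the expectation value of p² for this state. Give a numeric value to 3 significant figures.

p² φ = −ħ² d²φ/dx²; ⟨p²⟩ = −ħ² ∫ φ*·φ'' dx / ∫|φ|² dx.
Differentiate x²·exp(−β·x) with the product rule; every integrand then reduces to terms xʲ·e^(−2βx) on [0, ∞), with ∫₀^∞ xʲ·e^(−2βx) dx = j!/(2β)^(j+1).
State is unnormalized: ∫|φ|² dx = 0.037558, and ∫φ*·(−ħ² φ'') dx = 0.041469, so ⟨p²⟩ = 0.041469 / 0.037558.
⟨p²⟩ = 1.1041.

1.10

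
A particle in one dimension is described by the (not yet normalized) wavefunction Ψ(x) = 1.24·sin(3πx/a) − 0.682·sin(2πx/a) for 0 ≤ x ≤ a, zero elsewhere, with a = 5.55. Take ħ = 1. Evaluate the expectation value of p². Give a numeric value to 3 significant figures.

2.51

p² Ψ = −ħ² d²Ψ/dx²; ⟨p²⟩ = −ħ² ∫ Ψ*·Ψ'' dx / ∫|Ψ|² dx.
d²/dx² sin(jπx/a) = −(jπ/a)²·sin(jπx/a); on 0 ≤ x ≤ a, ∫sin²(jπx/a) dx = a/2 and ∫sin(jπx/a)·sin(lπx/a) dx = 0 for j ≠ l, so only diagonal terms survive in ∫|Ψ|² and ∫Ψ·Ψ″; ∫Ψ·Ψ′ dx = [Ψ²/2] between the walls = 0.
State is unnormalized: ∫|Ψ|² dx = 5.5576, and ∫Ψ*·(−ħ² Ψ'') dx = 13.959, so ⟨p²⟩ = 13.959 / 5.5576.
⟨p²⟩ = 2.5117.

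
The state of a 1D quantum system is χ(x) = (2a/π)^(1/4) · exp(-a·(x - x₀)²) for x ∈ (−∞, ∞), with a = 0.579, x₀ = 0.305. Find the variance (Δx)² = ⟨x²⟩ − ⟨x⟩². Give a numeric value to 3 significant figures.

Compute ⟨x⟩ and ⟨x²⟩ separately, then (Δx)² = ⟨x²⟩ − ⟨x⟩².
Gaussian moments (u = x − x₀): ∫u^(2j)·e^(−2au²) du = (2j−1)!!/(4a)^j · √(π/(2a)), odd powers integrate to 0; here √(π/(2a)) = 1.6471.
⟨x⟩ = 0.30500 and ⟨x²⟩ = 0.52480.
(Δx)² = 0.52480 − (0.30500)² = 0.43178.

0.432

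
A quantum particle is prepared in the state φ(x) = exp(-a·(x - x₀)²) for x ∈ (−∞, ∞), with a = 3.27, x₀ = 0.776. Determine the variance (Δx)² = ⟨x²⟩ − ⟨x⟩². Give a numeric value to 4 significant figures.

0.07645

Compute ⟨x⟩ and ⟨x²⟩ separately, then (Δx)² = ⟨x²⟩ − ⟨x⟩².
Gaussian moments (u = x − x₀): ∫u^(2j)·e^(−2au²) du = (2j−1)!!/(4a)^j · √(π/(2a)), odd powers integrate to 0; here √(π/(2a)) = 0.69308.
Normalization: ∫|φ|² dx = 0.69308.
⟨x⟩ = 0.77600 and ⟨x²⟩ = 0.67863.
(Δx)² = 0.67863 − (0.77600)² = 0.076453.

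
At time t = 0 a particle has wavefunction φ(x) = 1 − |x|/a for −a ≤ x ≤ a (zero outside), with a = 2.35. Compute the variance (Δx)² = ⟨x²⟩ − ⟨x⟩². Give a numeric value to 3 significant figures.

0.552

Compute ⟨x⟩ and ⟨x²⟩ separately, then (Δx)² = ⟨x²⟩ − ⟨x⟩².
φ is even, so ∫ over [−a, a] = 2∫₀ᵃ with φ = 1 − x/a there: ∫₀ᵃ (1 − x/a)² dx = a/3, ∫₀ᵃ x²(1 − x/a)² dx = a³/30, ∫₀ᵃ x⁴(1 − x/a)² dx = a⁵/105.
Normalization: ∫|φ|² dx = 1.5667.
⟨x⟩ = 0.0000 and ⟨x²⟩ = 0.55225.
(Δx)² = 0.55225 − (0.0000)² = 0.55225.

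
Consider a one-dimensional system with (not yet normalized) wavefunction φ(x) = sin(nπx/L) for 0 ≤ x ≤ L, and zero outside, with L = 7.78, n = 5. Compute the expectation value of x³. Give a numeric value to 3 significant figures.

116.

⟨x³⟩ = ∫ x³·|φ|² dx / ∫|φ|² dx (integrals over the domain).
With sin²θ = (1 − cos2θ)/2 on 0 ≤ x ≤ L: ∫sin²(nπx/L) dx = L/2, ∫x·sin²(nπx/L) dx = L²/4, ∫x²·sin²(nπx/L) dx = L³·(1/6 − 1/(4n²π²)); higher powers xᵏ the same way, integrating xᵏ·cos(2nπx/L) by parts.
State is unnormalized: ∫|φ|² dx = 3.8900, and ∫φ*·x³·φ dx = 452.39, so ⟨x³⟩ = 452.39 / 3.8900.
⟨x³⟩ = 116.30.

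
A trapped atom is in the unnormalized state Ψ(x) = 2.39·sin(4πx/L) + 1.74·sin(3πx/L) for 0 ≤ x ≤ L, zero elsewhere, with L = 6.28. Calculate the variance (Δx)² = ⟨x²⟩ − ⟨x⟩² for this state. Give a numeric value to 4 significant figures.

1.721

Compute ⟨x⟩ and ⟨x²⟩ separately, then (Δx)² = ⟨x²⟩ − ⟨x⟩².
On 0 ≤ x ≤ L (j ≠ l): ∫sin²(jπx/L) dx = L/2, ∫sin(jπx/L)·sin(lπx/L) dx = 0; diagonal moments ∫x·sin²(jπx/L) dx = L²/4, ∫x²·sin²(jπx/L) dx = L³·(1/6 − 1/(4j²π²)); cross terms ∫x·sin(jπx/L)·sin(lπx/L) dx = 0 for j + l even and −4jlL²/(π²(j² − l²)²) for j + l odd, ∫x²·sin(jπx/L)·sin(lπx/L) dx = (−1)^(j+l)·4jlL³/(π²(j² − l²)²); higher powers the same way via product-to-sum and parts.
Normalization: ∫|Ψ|² dx = 27.443.
⟨x⟩ = 1.9536 and ⟨x²⟩ = 5.5373.
(Δx)² = 5.5373 − (1.9536)² = 1.7206.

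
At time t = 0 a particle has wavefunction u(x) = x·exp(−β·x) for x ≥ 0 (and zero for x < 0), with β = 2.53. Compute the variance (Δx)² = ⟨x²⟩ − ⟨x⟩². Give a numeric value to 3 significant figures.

0.117

Compute ⟨x⟩ and ⟨x²⟩ separately, then (Δx)² = ⟨x²⟩ − ⟨x⟩².
Every integrand reduces to terms xʲ·e^(−2βx) on [0, ∞); use ∫₀^∞ xʲ·e^(−2βx) dx = j!/(2β)^(j+1).
Normalization: ∫|u|² dx = 0.015438.
⟨x⟩ = 0.59289 and ⟨x²⟩ = 0.46868.
(Δx)² = 0.46868 − (0.59289)² = 0.11717.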